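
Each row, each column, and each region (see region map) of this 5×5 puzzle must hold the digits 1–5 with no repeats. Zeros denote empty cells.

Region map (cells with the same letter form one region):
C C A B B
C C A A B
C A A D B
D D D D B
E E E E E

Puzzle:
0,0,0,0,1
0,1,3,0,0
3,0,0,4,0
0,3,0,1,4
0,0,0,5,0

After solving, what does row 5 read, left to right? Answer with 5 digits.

14253

R2C4 = 2 (sole candidate).
R2C5 = 5 (sole candidate).
R3C2 = 5 (sole candidate).
R3C3 = 1 (sole candidate).
R3C5 = 2 (sole candidate).
R5C5 = 3: row 5 has {5}; col 5 has {1,2,4,5}; region has {5} → only 3 remains.
R1C3 = 4 (sole candidate).
R1C4 = 3 (sole candidate).
R2C1 = 4 (sole candidate).
R5C3 = 2: row 5 has {3,5}; col 3 has {1,3,4}; region has {3,5} → only 2 remains.
R1C2 = 2 (sole candidate).
R4C3 = 5 (sole candidate).
R5C1 = 1: row 5 has {2,3,5}; col 1 has {3,4}; region has {2,3,5} → only 1 remains.
R5C2 = 4: row 5 has {1,2,3,5}; col 2 has {1,2,3,5}; region has {1,2,3,5} → only 4 remains.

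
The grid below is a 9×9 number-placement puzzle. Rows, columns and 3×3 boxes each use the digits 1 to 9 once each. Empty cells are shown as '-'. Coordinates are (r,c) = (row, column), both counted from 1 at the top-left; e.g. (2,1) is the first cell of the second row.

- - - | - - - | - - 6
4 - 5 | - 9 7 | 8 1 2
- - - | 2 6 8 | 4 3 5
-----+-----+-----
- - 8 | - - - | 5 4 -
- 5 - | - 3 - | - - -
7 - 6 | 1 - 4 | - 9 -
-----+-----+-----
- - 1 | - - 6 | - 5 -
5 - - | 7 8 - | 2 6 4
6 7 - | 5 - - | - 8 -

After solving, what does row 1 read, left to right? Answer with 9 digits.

(1,8) = 7: row 1 has {6}; col 8 has {1,3,4,5,6,8,9}; box has {1,2,3,4,5,6,8} → only 7 remains.
(2,4) = 3 (sole candidate).
(5,8) = 2 (sole candidate).
(6,7) = 3 (sole candidate).
(6,9) = 8 (sole candidate).
(1,4) = 4: row 1 has {6,7}; col 4 has {1,2,3,5,7}; box has {2,3,6,7,8,9} → only 4 remains.
(1,7) = 9: row 1 has {4,6,7}; col 7 has {2,3,4,5,8}; box has {1,2,3,4,5,6,7,8} → only 9 remains.
(2,2) = 6 (sole candidate).
(5,6) = 9 (sole candidate).
(6,2) = 2 (sole candidate).
(6,5) = 5 (sole candidate).
(7,4) = 9 (sole candidate).
(7,7) = 7 (sole candidate).
(7,9) = 3 (sole candidate).
(9,7) = 1 (sole candidate).
(9,9) = 9 (sole candidate).
(1,5) = 1: row 1 has {4,6,7,9}; col 5 has {3,5,6,8,9}; box has {2,3,4,6,7,8,9} → only 1 remains.
(1,6) = 5: row 1 has {1,4,6,7,9}; col 6 has {4,6,7,8,9}; box has {1,2,3,4,6,7,8,9} → only 5 remains.
(4,4) = 6 (sole candidate).
(4,6) = 2 (sole candidate).
(5,1) = 1 (sole candidate).
(5,3) = 4 (sole candidate).
(5,4) = 8 (sole candidate).
(5,7) = 6 (sole candidate).
(5,9) = 7 (sole candidate).
(9,6) = 3 (sole candidate).
(3,1) = 9 (sole candidate).
(3,2) = 1 (sole candidate).
(3,3) = 7 (sole candidate).
(4,1) = 3 (sole candidate).
(4,2) = 9 (sole candidate).
(4,5) = 7 (sole candidate).
(4,9) = 1 (sole candidate).
(8,2) = 3 (sole candidate).
(8,3) = 9 (sole candidate).
(8,6) = 1 (sole candidate).
(9,3) = 2 (sole candidate).
(9,5) = 4 (sole candidate).
(1,2) = 8: row 1 has {1,4,5,6,7,9}; col 2 has {1,2,3,5,6,7,9}; box has {1,4,5,6,7,9} → only 8 remains.
(1,3) = 3: row 1 has {1,4,5,6,7,8,9}; col 3 has {1,2,4,5,6,7,8,9}; box has {1,4,5,6,7,8,9} → only 3 remains.
(7,1) = 8 (sole candidate).
(7,2) = 4 (sole candidate).
(7,5) = 2 (sole candidate).
(1,1) = 2: row 1 has {1,3,4,5,6,7,8,9}; col 1 has {1,3,4,5,6,7,8,9}; box has {1,3,4,5,6,7,8,9} → only 2 remains.

283415976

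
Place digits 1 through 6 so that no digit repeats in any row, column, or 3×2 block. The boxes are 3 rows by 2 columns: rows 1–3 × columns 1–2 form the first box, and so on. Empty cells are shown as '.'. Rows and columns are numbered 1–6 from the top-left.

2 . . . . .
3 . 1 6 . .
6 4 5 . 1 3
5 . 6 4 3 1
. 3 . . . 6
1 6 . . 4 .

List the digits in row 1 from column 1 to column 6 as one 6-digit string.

214365

r1c4 = 3: row 1 has {2}; col 4 has {4,6}; box has {1,5,6} → only 3 remains.
r2c2 = 5: row 2 has {1,3,6}; col 2 has {3,4,6}; box has {2,3,4,6} → only 5 remains.
r2c5 = 2: row 2 has {1,3,5,6}; col 5 has {1,3,4}; box has {1,3} → only 2 remains.
r2c6 = 4: row 2 has {1,2,3,5,6}; col 6 has {1,3,6}; box has {1,2,3} → only 4 remains.
r3c4 = 2: row 3 has {1,3,4,5,6}; col 4 has {3,4,6}; box has {1,3,5,6} → only 2 remains.
r4c2 = 2: row 4 has {1,3,4,5,6}; col 2 has {3,4,5,6}; box has {1,3,5,6} → only 2 remains.
r5c1 = 4: row 5 has {3,6}; col 1 has {1,2,3,5,6}; box has {1,2,3,5,6} → only 4 remains.
r5c3 = 2: row 5 has {3,4,6}; col 3 has {1,5,6}; box has {4,6} → only 2 remains.
r5c5 = 5: row 5 has {2,3,4,6}; col 5 has {1,2,3,4}; box has {1,3,4,6} → only 5 remains.
r6c3 = 3: row 6 has {1,4,6}; col 3 has {1,2,5,6}; box has {2,4,6} → only 3 remains.
r6c4 = 5: row 6 has {1,3,4,6}; col 4 has {2,3,4,6}; box has {2,3,4,6} → only 5 remains.
r6c6 = 2: row 6 has {1,3,4,5,6}; col 6 has {1,3,4,6}; box has {1,3,4,5,6} → only 2 remains.
r1c2 = 1: row 1 has {2,3}; col 2 has {2,3,4,5,6}; box has {2,3,4,5,6} → only 1 remains.
r1c3 = 4: row 1 has {1,2,3}; col 3 has {1,2,3,5,6}; box has {1,2,3,5,6} → only 4 remains.
r1c5 = 6: row 1 has {1,2,3,4}; col 5 has {1,2,3,4,5}; box has {1,2,3,4} → only 6 remains.
r1c6 = 5: row 1 has {1,2,3,4,6}; col 6 has {1,2,3,4,6}; box has {1,2,3,4,6} → only 5 remains.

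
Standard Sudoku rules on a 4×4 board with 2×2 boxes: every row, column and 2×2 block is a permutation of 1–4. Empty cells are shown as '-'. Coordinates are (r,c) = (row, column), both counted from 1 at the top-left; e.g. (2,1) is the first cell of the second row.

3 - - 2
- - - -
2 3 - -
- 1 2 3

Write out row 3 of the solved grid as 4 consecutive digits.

(1,2) = 4: row 1 has {2,3}; col 2 has {1,3}; box has {3} → only 4 remains.
(1,3) = 1: row 1 has {2,3,4}; col 3 has {2}; box has {2} → only 1 remains.
(2,1) = 1: row 2 has {}; col 1 has {2,3}; box has {3,4} → only 1 remains.
(2,2) = 2: row 2 has {1}; col 2 has {1,3,4}; box has {1,3,4} → only 2 remains.
(2,4) = 4: row 2 has {1,2}; col 4 has {2,3}; box has {1,2} → only 4 remains.
(3,3) = 4: row 3 has {2,3}; col 3 has {1,2}; box has {2,3} → only 4 remains.
(3,4) = 1: row 3 has {2,3,4}; col 4 has {2,3,4}; box has {2,3,4} → only 1 remains.

2341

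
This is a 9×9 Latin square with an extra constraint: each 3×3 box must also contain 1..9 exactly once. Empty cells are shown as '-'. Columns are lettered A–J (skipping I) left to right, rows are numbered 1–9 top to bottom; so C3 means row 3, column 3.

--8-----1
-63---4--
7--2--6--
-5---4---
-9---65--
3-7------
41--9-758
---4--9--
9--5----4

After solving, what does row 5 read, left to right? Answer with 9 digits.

B3 = 4 (sole candidate).
B1 = 2 (sole candidate).
G1 = 3 (sole candidate).
B6 = 8 (sole candidate).
A1 = 5 (sole candidate).
A2 = 1 (sole candidate).
C3 = 9 (sole candidate).
H3 = 8 (sole candidate).
J3 = 5 (sole candidate).
A5 = 2: row 5 has {5,6,9}; col 1 has {1,3,4,5,7,9}; box has {3,5,7,8,9} → only 2 remains.
A4 = 6 (sole candidate).
C4 = 1 (sole candidate).
C5 = 4: row 5 has {2,5,6,9}; col 3 has {1,3,7,8,9}; box has {1,2,3,5,6,7,8,9} → only 4 remains.
A8 = 8 (sole candidate).
E1 = 4 (hidden single in row 1).
D1 = 6 (hidden single in row 1).
D7 = 3 (sole candidate).
F7 = 2 (sole candidate).
C7 = 6 (sole candidate).
C9 = 2 (sole candidate).
G9 = 1 (sole candidate).
G6 = 2 (sole candidate).
C8 = 5 (sole candidate).
G4 = 8 (sole candidate).
E4 = 2 (hidden single in row 4).
H6 = 4 (hidden single in row 6).
J6 = 6 (hidden single in row 6).
F3 = 3 (hidden single in column 6).
E3 = 1 (sole candidate).
E6 = 5 (sole candidate).
F2 = 5 (hidden single in row 2).
F8 = 1 (hidden single in row 8).
F6 = 9 (sole candidate).
F1 = 7 (sole candidate).
H1 = 9 (sole candidate).
E2 = 8 (sole candidate).
D4 = 7 (sole candidate).
H4 = 3 (sole candidate).
J4 = 9 (sole candidate).
E5 = 3: row 5 has {2,4,5,6,9}; col 5 has {1,2,4,5,8,9}; box has {2,4,5,6,7,9} → only 3 remains.
J5 = 7: row 5 has {2,3,4,5,6,9}; col 9 has {1,4,5,6,8,9}; box has {2,3,4,5,6,8,9} → only 7 remains.
D6 = 1 (sole candidate).
F9 = 8 (sole candidate).
H9 = 6 (sole candidate).
D2 = 9 (sole candidate).
J2 = 2 (sole candidate).
D5 = 8: row 5 has {2,3,4,5,6,7,9}; col 4 has {1,2,3,4,5,6,7,9}; box has {1,2,3,4,5,6,7,9} → only 8 remains.
H5 = 1: row 5 has {2,3,4,5,6,7,8,9}; col 8 has {3,4,5,6,8,9}; box has {2,3,4,5,6,7,8,9} → only 1 remains.

294836517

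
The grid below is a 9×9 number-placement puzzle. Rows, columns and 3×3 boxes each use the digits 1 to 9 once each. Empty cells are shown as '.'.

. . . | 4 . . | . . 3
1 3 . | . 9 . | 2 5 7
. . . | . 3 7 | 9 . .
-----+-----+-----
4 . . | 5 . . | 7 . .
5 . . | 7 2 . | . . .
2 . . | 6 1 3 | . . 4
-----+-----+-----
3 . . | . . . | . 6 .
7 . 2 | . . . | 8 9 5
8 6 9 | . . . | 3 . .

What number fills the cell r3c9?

r2c4 = 8 (sole candidate).
r2c6 = 6 (sole candidate).
r3c1 = 6 (sole candidate).
r4c5 = 8 (sole candidate).
r4c6 = 9 (sole candidate).
r5c6 = 4 (sole candidate).
r6c7 = 5 (sole candidate).
r6c8 = 8 (sole candidate).
r8c6 = 1 (sole candidate).
r9c4 = 2 (sole candidate).
r9c6 = 5 (sole candidate).
r9c9 = 1 (sole candidate).
r1c1 = 9 (sole candidate).
r1c5 = 5 (sole candidate).
r1c6 = 2 (sole candidate).
r1c8 = 1 (sole candidate).
r2c3 = 4 (sole candidate).
r3c4 = 1 (sole candidate).
r3c8 = 4 (sole candidate).
r3c9 = 8: row 3 has {1,3,4,6,7,9}; col 9 has {1,3,4,5,7}; box has {1,2,3,4,5,7,9} → only 8 remains.

8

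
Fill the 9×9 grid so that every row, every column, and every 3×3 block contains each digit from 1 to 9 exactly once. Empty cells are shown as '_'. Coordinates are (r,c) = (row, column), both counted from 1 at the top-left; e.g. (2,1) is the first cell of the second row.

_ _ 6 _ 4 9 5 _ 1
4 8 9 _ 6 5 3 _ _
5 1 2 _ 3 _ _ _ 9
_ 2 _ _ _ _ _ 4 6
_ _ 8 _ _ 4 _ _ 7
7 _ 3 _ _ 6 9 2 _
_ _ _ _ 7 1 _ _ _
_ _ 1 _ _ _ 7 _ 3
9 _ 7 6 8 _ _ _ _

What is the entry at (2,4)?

1

(1,1) = 3: row 1 has {1,4,5,6,9}; col 1 has {4,5,7,9}; box has {1,2,4,5,6,8,9} → only 3 remains.
(1,2) = 7: row 1 has {1,3,4,5,6,9}; col 2 has {1,2,8}; box has {1,2,3,4,5,6,8,9} → only 7 remains.
(1,8) = 8: row 1 has {1,3,4,5,6,7,9}; col 8 has {2,4}; box has {1,3,5,9} → only 8 remains.
(2,8) = 7: row 2 has {3,4,5,6,8,9}; col 8 has {2,4,8}; box has {1,3,5,8,9} → only 7 remains.
(2,9) = 2: row 2 has {3,4,5,6,7,8,9}; col 9 has {1,3,6,7,9}; box has {1,3,5,7,8,9} → only 2 remains.
(3,8) = 6: row 3 has {1,2,3,5,9}; col 8 has {2,4,7,8}; box has {1,2,3,5,7,8,9} → only 6 remains.
(4,1) = 1: row 4 has {2,4,6}; col 1 has {3,4,5,7,9}; box has {2,3,7,8} → only 1 remains.
(4,3) = 5: row 4 has {1,2,4,6}; col 3 has {1,2,3,6,7,8,9}; box has {1,2,3,7,8} → only 5 remains.
(4,5) = 9: row 4 has {1,2,4,5,6}; col 5 has {3,4,6,7,8}; box has {4,6} → only 9 remains.
(4,7) = 8: row 4 has {1,2,4,5,6,9}; col 7 has {3,5,7,9}; box has {2,4,6,7,9} → only 8 remains.
(5,1) = 6: row 5 has {4,7,8}; col 1 has {1,3,4,5,7,9}; box has {1,2,3,5,7,8} → only 6 remains.
(5,2) = 9: row 5 has {4,6,7,8}; col 2 has {1,2,7,8}; box has {1,2,3,5,6,7,8} → only 9 remains.
(5,7) = 1: row 5 has {4,6,7,8,9}; col 7 has {3,5,7,8,9}; box has {2,4,6,7,8,9} → only 1 remains.
(6,2) = 4: row 6 has {2,3,6,7,9}; col 2 has {1,2,7,8,9}; box has {1,2,3,5,6,7,8,9} → only 4 remains.
(6,9) = 5: row 6 has {2,3,4,6,7,9}; col 9 has {1,2,3,6,7,9}; box has {1,2,4,6,7,8,9} → only 5 remains.
(7,3) = 4: row 7 has {1,7}; col 3 has {1,2,3,5,6,7,8,9}; box has {1,7,9} → only 4 remains.
(7,9) = 8: row 7 has {1,4,7}; col 9 has {1,2,3,5,6,7,9}; box has {3,7} → only 8 remains.
(8,6) = 2: row 8 has {1,3,7}; col 6 has {1,4,5,6,9}; box has {1,6,7,8} → only 2 remains.
(9,6) = 3: row 9 has {6,7,8,9}; col 6 has {1,2,4,5,6,9}; box has {1,2,6,7,8} → only 3 remains.
(9,9) = 4: row 9 has {3,6,7,8,9}; col 9 has {1,2,3,5,6,7,8,9}; box has {3,7,8} → only 4 remains.
(1,4) = 2: row 1 has {1,3,4,5,6,7,8,9}; col 4 has {6}; box has {3,4,5,6,9} → only 2 remains.
(2,4) = 1: row 2 has {2,3,4,5,6,7,8,9}; col 4 has {2,6}; box has {2,3,4,5,6,9} → only 1 remains.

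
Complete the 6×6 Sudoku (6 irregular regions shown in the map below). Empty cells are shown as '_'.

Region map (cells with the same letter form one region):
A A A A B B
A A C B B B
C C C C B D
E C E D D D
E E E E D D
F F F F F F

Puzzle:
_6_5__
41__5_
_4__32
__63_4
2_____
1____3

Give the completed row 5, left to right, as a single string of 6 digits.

r1c1 = 3: row 1 has {5,6}; col 1 has {1,2,4}; region has {1,4,5,6} → only 3 remains.
r1c3 = 2: row 1 has {3,5,6}; col 3 has {6}; region has {1,3,4,5,6} → only 2 remains.
r1c6 = 1: row 1 has {2,3,5,6}; col 6 has {2,3,4}; region has {3,5} → only 1 remains.
r2c3 = 3: row 2 has {1,4,5}; col 3 has {2,6}; region has {4} → only 3 remains.
r2c6 = 6: row 2 has {1,3,4,5}; col 6 has {1,2,3,4}; region has {1,3,5} → only 6 remains.
r4c1 = 5: row 4 has {3,4,6}; col 1 has {1,2,3,4}; region has {2,6} → only 5 remains.
r4c2 = 2: row 4 has {3,4,5,6}; col 2 has {1,4,6}; region has {3,4} → only 2 remains.
r4c5 = 1: row 4 has {2,3,4,5,6}; col 5 has {3,5}; region has {2,3,4} → only 1 remains.
r5c2 = 3: row 5 has {2}; col 2 has {1,2,4,6}; region has {2,5,6} → only 3 remains.
r5c5 = 6: row 5 has {2,3}; col 5 has {1,3,5}; region has {1,2,3,4} → only 6 remains.
r5c6 = 5: row 5 has {2,3,6}; col 6 has {1,2,3,4,6}; region has {1,2,3,4,6} → only 5 remains.
r6c2 = 5: row 6 has {1,3}; col 2 has {1,2,3,4,6}; region has {1,3} → only 5 remains.
r6c3 = 4: row 6 has {1,3,5}; col 3 has {2,3,6}; region has {1,3,5} → only 4 remains.
r6c5 = 2: row 6 has {1,3,4,5}; col 5 has {1,3,5,6}; region has {1,3,4,5} → only 2 remains.
r1c5 = 4: row 1 has {1,2,3,5,6}; col 5 has {1,2,3,5,6}; region has {1,3,5,6} → only 4 remains.
r2c4 = 2: row 2 has {1,3,4,5,6}; col 4 has {3,5}; region has {1,3,4,5,6} → only 2 remains.
r3c1 = 6: row 3 has {2,3,4}; col 1 has {1,2,3,4,5}; region has {2,3,4} → only 6 remains.
r3c4 = 1: row 3 has {2,3,4,6}; col 4 has {2,3,5}; region has {2,3,4,6} → only 1 remains.
r5c3 = 1: row 5 has {2,3,5,6}; col 3 has {2,3,4,6}; region has {2,3,5,6} → only 1 remains.
r5c4 = 4: row 5 has {1,2,3,5,6}; col 4 has {1,2,3,5}; region has {1,2,3,5,6} → only 4 remains.

231465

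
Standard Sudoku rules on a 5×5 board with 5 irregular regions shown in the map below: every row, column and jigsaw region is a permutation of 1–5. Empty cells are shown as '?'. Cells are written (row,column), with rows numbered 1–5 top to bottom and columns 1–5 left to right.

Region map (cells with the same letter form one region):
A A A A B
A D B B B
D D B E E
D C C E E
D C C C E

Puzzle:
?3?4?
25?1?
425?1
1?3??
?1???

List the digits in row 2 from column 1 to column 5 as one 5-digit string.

(1,1) = 5 (sole candidate).
(1,3) = 1 (sole candidate).
(1,5) = 2 (sole candidate).
(2,3) = 4: row 2 has {1,2,5}; col 3 has {1,3,5}; region has {1,2,5} → only 4 remains.
(2,5) = 3: row 2 has {1,2,4,5}; col 5 has {1,2}; region has {1,2,4,5} → only 3 remains.

25413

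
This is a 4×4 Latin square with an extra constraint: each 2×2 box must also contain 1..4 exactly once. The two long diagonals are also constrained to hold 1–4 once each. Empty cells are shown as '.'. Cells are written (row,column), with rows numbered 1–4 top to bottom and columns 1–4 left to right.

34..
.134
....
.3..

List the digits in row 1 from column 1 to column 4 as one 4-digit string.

3421

(2,1) = 2: row 2 has {1,3,4}; col 1 has {3}; box has {1,3,4} → only 2 remains.
(3,2) = 2: row 3 has {}; col 2 has {1,3,4}; box has {3}; anti-diagonal has {3} → only 2 remains.
(3,3) = 4: row 3 has {2}; col 3 has {3}; box has {}; main diagonal has {1,3} → only 4 remains.
(4,4) = 2: row 4 has {3}; col 4 has {4}; box has {4}; main diagonal has {1,3,4} → only 2 remains.
(1,4) = 1: row 1 has {3,4}; col 4 has {2,4}; box has {3,4}; anti-diagonal has {2,3} → only 1 remains.
(3,1) = 1: row 3 has {2,4}; col 1 has {2,3}; box has {2,3} → only 1 remains.
(3,4) = 3: row 3 has {1,2,4}; col 4 has {1,2,4}; box has {2,4} → only 3 remains.
(4,1) = 4: row 4 has {2,3}; col 1 has {1,2,3}; box has {1,2,3}; anti-diagonal has {1,2,3} → only 4 remains.
(4,3) = 1: row 4 has {2,3,4}; col 3 has {3,4}; box has {2,3,4} → only 1 remains.
(1,3) = 2: row 1 has {1,3,4}; col 3 has {1,3,4}; box has {1,3,4} → only 2 remains.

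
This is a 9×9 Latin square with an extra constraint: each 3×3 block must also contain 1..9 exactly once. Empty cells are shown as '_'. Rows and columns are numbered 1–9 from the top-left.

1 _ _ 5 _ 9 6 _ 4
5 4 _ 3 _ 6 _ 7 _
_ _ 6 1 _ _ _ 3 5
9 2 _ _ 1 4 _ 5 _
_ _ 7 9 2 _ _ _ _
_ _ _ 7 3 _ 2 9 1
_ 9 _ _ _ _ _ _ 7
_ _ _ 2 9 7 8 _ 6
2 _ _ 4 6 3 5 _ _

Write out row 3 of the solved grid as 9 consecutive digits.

786142935

R2C5 = 8 (sole candidate).
R3C6 = 2: row 3 has {1,3,5,6}; col 6 has {3,4,6,7,9}; box has {1,3,5,6,8,9} → only 2 remains.
R3C7 = 9: row 3 has {1,2,3,5,6}; col 7 has {2,5,6,8}; box has {3,4,5,6,7} → only 9 remains.
R7C4 = 8 (sole candidate).
R7C5 = 5 (sole candidate).
R7C6 = 1 (sole candidate).
R9C8 = 1 (sole candidate).
R9C9 = 9 (sole candidate).
R1C5 = 7 (sole candidate).
R2C7 = 1 (sole candidate).
R2C9 = 2 (sole candidate).
R3C5 = 4: row 3 has {1,2,3,5,6,9}; col 5 has {1,2,3,5,6,7,8,9}; box has {1,2,3,5,6,7,8,9} → only 4 remains.
R4C4 = 6 (sole candidate).
R8C8 = 4 (sole candidate).
R9C3 = 8 (sole candidate).
R1C8 = 8 (sole candidate).
R2C3 = 9 (sole candidate).
R4C3 = 3 (sole candidate).
R4C7 = 7 (sole candidate).
R4C9 = 8 (sole candidate).
R5C8 = 6 (sole candidate).
R5C9 = 3 (sole candidate).
R7C3 = 4 (sole candidate).
R7C7 = 3 (sole candidate).
R7C8 = 2 (sole candidate).
R8C1 = 3 (sole candidate).
R9C2 = 7 (sole candidate).
R1C2 = 3 (sole candidate).
R1C3 = 2 (sole candidate).
R3C2 = 8: row 3 has {1,2,3,4,5,6,9}; col 2 has {2,3,4,7,9}; box has {1,2,3,4,5,6,9} → only 8 remains.
R5C7 = 4 (sole candidate).
R6C3 = 5 (sole candidate).
R6C6 = 8 (sole candidate).
R7C1 = 6 (sole candidate).
R8C3 = 1 (sole candidate).
R3C1 = 7: row 3 has {1,2,3,4,5,6,8,9}; col 1 has {1,2,3,5,6,9}; box has {1,2,3,4,5,6,8,9} → only 7 remains.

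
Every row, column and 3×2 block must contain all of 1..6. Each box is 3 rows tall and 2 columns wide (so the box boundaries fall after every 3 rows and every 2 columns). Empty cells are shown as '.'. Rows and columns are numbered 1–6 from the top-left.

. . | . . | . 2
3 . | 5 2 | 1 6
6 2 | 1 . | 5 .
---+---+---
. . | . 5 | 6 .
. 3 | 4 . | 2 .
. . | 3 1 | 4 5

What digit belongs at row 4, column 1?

4

row 1, column 3 = 6 (sole candidate).
row 1, column 5 = 3 (sole candidate).
row 2, column 2 = 4 (sole candidate).
row 3, column 6 = 4 (sole candidate).
row 4, column 2 = 1 (sole candidate).
row 4, column 3 = 2 (sole candidate).
row 4, column 6 = 3 (sole candidate).
row 5, column 1 = 5 (sole candidate).
row 5, column 4 = 6 (sole candidate).
row 5, column 6 = 1 (sole candidate).
row 6, column 1 = 2 (sole candidate).
row 6, column 2 = 6 (sole candidate).
row 1, column 1 = 1 (sole candidate).
row 1, column 2 = 5 (sole candidate).
row 1, column 4 = 4 (sole candidate).
row 3, column 4 = 3 (sole candidate).
row 4, column 1 = 4: row 4 has {1,2,3,5,6}; col 1 has {1,2,3,5,6}; box has {1,2,3,5,6} → only 4 remains.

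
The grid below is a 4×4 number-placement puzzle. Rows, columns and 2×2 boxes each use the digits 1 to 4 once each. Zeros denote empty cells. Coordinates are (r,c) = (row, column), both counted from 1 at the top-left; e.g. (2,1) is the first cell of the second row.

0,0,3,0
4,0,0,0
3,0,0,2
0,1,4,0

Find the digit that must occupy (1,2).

(1,2) = 2: row 1 has {3}; col 2 has {1}; box has {4} → only 2 remains.

2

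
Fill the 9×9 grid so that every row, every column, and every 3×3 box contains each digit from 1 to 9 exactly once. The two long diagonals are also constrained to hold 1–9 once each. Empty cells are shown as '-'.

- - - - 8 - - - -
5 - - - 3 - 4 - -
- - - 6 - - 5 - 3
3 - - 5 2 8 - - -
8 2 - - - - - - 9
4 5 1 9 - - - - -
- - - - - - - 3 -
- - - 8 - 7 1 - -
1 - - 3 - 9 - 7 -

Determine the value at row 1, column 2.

4

row 1, column 6 = 5 (hidden single in row 1).
row 5, column 8 = 5 (hidden single in row 5).
row 3, column 5 = 9 (hidden single in column 5).
row 7, column 5 = 1 (hidden single in column 5).
row 7, column 9 = 5 (hidden single in row 7).
row 2, column 2 = 1 (hidden single in main diagonal).
row 6, column 6 = 3 (hidden single in main diagonal).
row 2, column 6 = 2 (sole candidate).
row 2, column 8 = 6 (sole candidate).
row 2, column 4 = 7 (sole candidate).
row 2, column 9 = 8 (sole candidate).
row 2, column 3 = 9 (sole candidate).
row 4, column 2 = 9 (hidden single in row 4).
row 5, column 7 = 3 (hidden single in row 5).
row 7, column 4 = 2 (hidden single in column 4).
row 6, column 8 = 8 (hidden single in column 8).
row 4, column 9 = 1 (hidden single in column 9).
row 4, column 8 = 4 (sole candidate).
row 1, column 9 = 2 (hidden single in anti-diagonal).
row 8, column 2 = 3 (hidden single in anti-diagonal).
row 3, column 8 = 1 (sole candidate).
row 1, column 8 = 9 (sole candidate).
row 3, column 6 = 4 (sole candidate).
row 7, column 6 = 6 (sole candidate).
row 8, column 8 = 2 (sole candidate).
row 1, column 4 = 1 (sole candidate).
row 1, column 7 = 7 (sole candidate).
row 4, column 7 = 6 (sole candidate).
row 5, column 4 = 4 (sole candidate).
row 5, column 5 = 7 (sole candidate).
row 5, column 6 = 1 (sole candidate).
row 6, column 5 = 6 (sole candidate).
row 6, column 7 = 2 (sole candidate).
row 6, column 9 = 7 (sole candidate).
row 7, column 3 = 4 (sole candidate).
row 9, column 7 = 8 (sole candidate).
row 1, column 1 = 6 (sole candidate).
row 1, column 2 = 4: row 1 has {1,2,5,6,7,8,9}; col 2 has {1,2,3,5,9}; box has {1,5,6,9} → only 4 remains.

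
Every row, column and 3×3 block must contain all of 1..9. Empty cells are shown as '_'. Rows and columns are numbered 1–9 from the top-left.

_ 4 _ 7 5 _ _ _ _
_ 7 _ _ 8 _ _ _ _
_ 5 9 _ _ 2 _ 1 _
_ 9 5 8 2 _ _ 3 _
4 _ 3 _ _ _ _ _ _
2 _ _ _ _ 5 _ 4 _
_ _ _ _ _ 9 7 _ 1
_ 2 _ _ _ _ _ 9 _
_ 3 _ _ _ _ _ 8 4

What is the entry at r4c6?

r3c9 = 7: in row 3, 7 can only go here (every other open cell in that row sees a 7).
r4c9 = 6: row 4 has {2,3,5,8,9}; col 9 has {1,4,7}; box has {3,4} → only 6 remains.
r4c7 = 1: row 4 has {2,3,5,6,8,9}; col 7 has {7}; box has {3,4,6} → only 1 remains.
r4c1 = 7: row 4 has {1,2,3,5,6,8,9}; col 1 has {2,4}; box has {2,3,4,5,9} → only 7 remains.
r4c6 = 4: row 4 has {1,2,3,5,6,7,8,9}; col 6 has {2,5,9}; box has {2,5,8} → only 4 remains.

4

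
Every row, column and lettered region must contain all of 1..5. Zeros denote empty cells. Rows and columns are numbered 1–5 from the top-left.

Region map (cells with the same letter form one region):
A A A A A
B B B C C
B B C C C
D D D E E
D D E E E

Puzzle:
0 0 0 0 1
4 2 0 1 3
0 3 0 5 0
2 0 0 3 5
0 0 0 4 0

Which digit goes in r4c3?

r1c4 = 2: row 1 has {1}; col 4 has {1,3,4,5}; region has {1} → only 2 remains.
r2c3 = 5: row 2 has {1,2,3,4}; col 3 has {}; region has {2,3,4} → only 5 remains.
r3c1 = 1: row 3 has {3,5}; col 1 has {2,4}; region has {2,3,4,5} → only 1 remains.
r5c5 = 2: row 5 has {4}; col 5 has {1,3,5}; region has {3,4,5} → only 2 remains.
r3c5 = 4: row 3 has {1,3,5}; col 5 has {1,2,3,5}; region has {1,3,5} → only 4 remains.
r5c3 = 1: row 5 has {2,4}; col 3 has {5}; region has {2,3,4,5} → only 1 remains.
r3c3 = 2: row 3 has {1,3,4,5}; col 3 has {1,5}; region has {1,3,4,5} → only 2 remains.
r4c3 = 4: row 4 has {2,3,5}; col 3 has {1,2,5}; region has {2} → only 4 remains.

4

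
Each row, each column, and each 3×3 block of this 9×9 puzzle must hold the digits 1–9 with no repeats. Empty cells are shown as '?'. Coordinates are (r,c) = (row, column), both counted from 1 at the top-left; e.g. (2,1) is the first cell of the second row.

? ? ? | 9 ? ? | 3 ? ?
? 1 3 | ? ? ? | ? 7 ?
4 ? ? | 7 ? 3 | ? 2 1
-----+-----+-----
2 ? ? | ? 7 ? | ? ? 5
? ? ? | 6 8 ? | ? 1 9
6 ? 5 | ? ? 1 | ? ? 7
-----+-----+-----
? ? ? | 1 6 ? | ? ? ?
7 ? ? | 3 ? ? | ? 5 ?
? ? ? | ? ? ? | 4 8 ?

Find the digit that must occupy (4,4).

4

(3,5) = 5 (sole candidate).
(4,4) = 4: row 4 has {2,5,7}; col 4 has {1,3,6,7,9}; box has {1,6,7,8} → only 4 remains.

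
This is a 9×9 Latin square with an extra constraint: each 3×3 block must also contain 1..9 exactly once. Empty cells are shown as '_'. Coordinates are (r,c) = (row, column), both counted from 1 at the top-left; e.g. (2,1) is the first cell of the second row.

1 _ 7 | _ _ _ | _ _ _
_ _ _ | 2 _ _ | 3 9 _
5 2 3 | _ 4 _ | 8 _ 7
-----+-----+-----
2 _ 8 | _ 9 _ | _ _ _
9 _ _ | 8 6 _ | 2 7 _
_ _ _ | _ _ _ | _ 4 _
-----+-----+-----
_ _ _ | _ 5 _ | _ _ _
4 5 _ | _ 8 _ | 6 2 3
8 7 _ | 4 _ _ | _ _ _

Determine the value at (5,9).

(1,5) = 3 (sole candidate).
(2,1) = 6 (sole candidate).
(2,3) = 4 (sole candidate).
(7,1) = 3 (sole candidate).
(2,2) = 8 (sole candidate).
(6,1) = 7 (sole candidate).
(1,2) = 9 (sole candidate).
(1,9) = 2 (hidden single in row 1).
(1,6) = 8 (hidden single in row 1).
(1,7) = 4 (hidden single in row 1).
(6,9) = 8 (hidden single in row 6).
(6,7) = 9 (hidden single in row 6).
(7,9) = 4 (hidden single in row 7).
(7,8) = 8 (hidden single in row 7).
(9,6) = 3 (hidden single in row 9).
(5,2) = 3 (hidden single in row 5).
(5,6) = 4 (hidden single in row 5).
(4,2) = 4 (hidden single in row 4).
(6,4) = 3 (hidden single in row 6).
(4,8) = 3 (hidden single in row 4).
(4,9) = 6 (hidden single in row 4).
(9,3) = 6 (hidden single in row 9).
(7,2) = 1 (sole candidate).
(7,7) = 7 (sole candidate).
(8,3) = 9 (sole candidate).
(6,2) = 6 (sole candidate).
(7,3) = 2 (sole candidate).
(9,5) = 2 (hidden single in row 9).
(9,9) = 9 (hidden single in row 9).
(6,5) = 1 (sole candidate).
(2,5) = 7 (sole candidate).
(6,3) = 5 (sole candidate).
(6,6) = 2 (sole candidate).
(5,3) = 1 (sole candidate).
(5,9) = 5: row 5 has {1,2,3,4,6,7,8,9}; col 9 has {2,3,4,6,7,8,9}; box has {2,3,4,6,7,8,9} → only 5 remains.

5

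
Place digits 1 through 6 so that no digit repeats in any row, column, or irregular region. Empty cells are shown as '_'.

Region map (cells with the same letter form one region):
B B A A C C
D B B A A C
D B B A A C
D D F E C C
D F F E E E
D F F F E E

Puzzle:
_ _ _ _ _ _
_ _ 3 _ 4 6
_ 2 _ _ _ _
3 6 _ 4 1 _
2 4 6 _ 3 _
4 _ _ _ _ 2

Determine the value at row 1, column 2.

row 4, column 6 = 5 (sole candidate).
row 5, column 6 = 1 (sole candidate).
row 1, column 5 = 2 (sole candidate).
row 4, column 3 = 2 (sole candidate).
row 5, column 4 = 5 (sole candidate).
row 6, column 5 = 6 (sole candidate).
row 3, column 5 = 5 (sole candidate).
row 1, column 3 = 1 (sole candidate).
row 2, column 4 = 2 (sole candidate).
row 3, column 1 = 1 (sole candidate).
row 3, column 3 = 4 (sole candidate).
row 3, column 6 = 3 (sole candidate).
row 6, column 3 = 5 (sole candidate).
row 1, column 2 = 5: row 1 has {1,2}; col 2 has {2,4,6}; region has {2,3,4} → only 5 remains.

5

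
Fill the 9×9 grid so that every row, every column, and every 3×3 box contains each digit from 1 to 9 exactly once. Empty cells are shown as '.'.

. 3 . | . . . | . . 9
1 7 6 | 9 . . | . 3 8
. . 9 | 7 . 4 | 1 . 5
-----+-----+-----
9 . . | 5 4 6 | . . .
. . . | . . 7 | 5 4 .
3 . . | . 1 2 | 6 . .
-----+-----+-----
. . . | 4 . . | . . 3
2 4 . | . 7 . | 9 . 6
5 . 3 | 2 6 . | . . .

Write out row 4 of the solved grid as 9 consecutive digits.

R2C6 = 5: row 2 has {1,3,6,7,8,9}; col 6 has {2,4,6,7}; box has {4,7,9} → only 5 remains.
R3C1 = 8: row 3 has {1,4,5,7,9}; col 1 has {1,2,3,5,9}; box has {1,3,6,7,9} → only 8 remains.
R3C2 = 2: row 3 has {1,4,5,7,8,9}; col 2 has {3,4,7}; box has {1,3,6,7,8,9} → only 2 remains.
R3C5 = 3: row 3 has {1,2,4,5,7,8,9}; col 5 has {1,4,6,7}; box has {4,5,7,9} → only 3 remains.
R3C8 = 6: row 3 has {1,2,3,4,5,7,8,9}; col 8 has {3,4}; box has {1,3,5,8,9} → only 6 remains.
R5C1 = 6: row 5 has {4,5,7}; col 1 has {1,2,3,5,8,9}; box has {3,9} → only 6 remains.
R6C4 = 8: row 6 has {1,2,3,6}; col 4 has {2,4,5,7,9}; box has {1,2,4,5,6,7} → only 8 remains.
R6C9 = 7: row 6 has {1,2,3,6,8}; col 9 has {3,5,6,8,9}; box has {4,5,6} → only 7 remains.
R7C1 = 7: row 7 has {3,4}; col 1 has {1,2,3,5,6,8,9}; box has {2,3,4,5} → only 7 remains.
R1C1 = 4: row 1 has {3,9}; col 1 has {1,2,3,5,6,7,8,9}; box has {1,2,3,6,7,8,9} → only 4 remains.
R1C3 = 5: row 1 has {3,4,9}; col 3 has {3,6,9}; box has {1,2,3,4,6,7,8,9} → only 5 remains.
R2C5 = 2: row 2 has {1,3,5,6,7,8,9}; col 5 has {1,3,4,6,7}; box has {3,4,5,7,9} → only 2 remains.
R2C7 = 4: row 2 has {1,2,3,5,6,7,8,9}; col 7 has {1,5,6,9}; box has {1,3,5,6,8,9} → only 4 remains.
R5C4 = 3: row 5 has {4,5,6,7}; col 4 has {2,4,5,7,8,9}; box has {1,2,4,5,6,7,8} → only 3 remains.
R5C5 = 9: row 5 has {3,4,5,6,7}; col 5 has {1,2,3,4,6,7}; box has {1,2,3,4,5,6,7,8} → only 9 remains.
R6C2 = 5: row 6 has {1,2,3,6,7,8}; col 2 has {2,3,4,7}; box has {3,6,9} → only 5 remains.
R6C3 = 4: row 6 has {1,2,3,5,6,7,8}; col 3 has {3,5,6,9}; box has {3,5,6,9} → only 4 remains.
R6C8 = 9: row 6 has {1,2,3,4,5,6,7,8}; col 8 has {3,4,6}; box has {4,5,6,7} → only 9 remains.
R8C4 = 1: row 8 has {2,4,6,7,9}; col 4 has {2,3,4,5,7,8,9}; box has {2,4,6,7} → only 1 remains.
R1C4 = 6: row 1 has {3,4,5,9}; col 4 has {1,2,3,4,5,7,8,9}; box has {2,3,4,5,7,9} → only 6 remains.
R1C5 = 8: row 1 has {3,4,5,6,9}; col 5 has {1,2,3,4,6,7,9}; box has {2,3,4,5,6,7,9} → only 8 remains.
R1C6 = 1: row 1 has {3,4,5,6,8,9}; col 6 has {2,4,5,6,7}; box has {2,3,4,5,6,7,8,9} → only 1 remains.
R7C5 = 5: row 7 has {3,4,7}; col 5 has {1,2,3,4,6,7,8,9}; box has {1,2,4,6,7} → only 5 remains.
R8C3 = 8: row 8 has {1,2,4,6,7,9}; col 3 has {3,4,5,6,9}; box has {2,3,4,5,7} → only 8 remains.
R8C6 = 3: row 8 has {1,2,4,6,7,8,9}; col 6 has {1,2,4,5,6,7}; box has {1,2,4,5,6,7} → only 3 remains.
R8C8 = 5: row 8 has {1,2,3,4,6,7,8,9}; col 8 has {3,4,6,9}; box has {3,6,9} → only 5 remains.
R7C3 = 1: row 7 has {3,4,5,7}; col 3 has {3,4,5,6,8,9}; box has {2,3,4,5,7,8} → only 1 remains.
R9C2 = 9: row 9 has {2,3,5,6}; col 2 has {2,3,4,5,7}; box has {1,2,3,4,5,7,8} → only 9 remains.
R9C6 = 8: row 9 has {2,3,5,6,9}; col 6 has {1,2,3,4,5,6,7}; box has {1,2,3,4,5,6,7} → only 8 remains.
R9C7 = 7: row 9 has {2,3,5,6,8,9}; col 7 has {1,4,5,6,9}; box has {3,5,6,9} → only 7 remains.
R9C8 = 1: row 9 has {2,3,5,6,7,8,9}; col 8 has {3,4,5,6,9}; box has {3,5,6,7,9} → only 1 remains.
R9C9 = 4: row 9 has {1,2,3,5,6,7,8,9}; col 9 has {3,5,6,7,8,9}; box has {1,3,5,6,7,9} → only 4 remains.
R1C7 = 2: row 1 has {1,3,4,5,6,8,9}; col 7 has {1,4,5,6,7,9}; box has {1,3,4,5,6,8,9} → only 2 remains.
R1C8 = 7: row 1 has {1,2,3,4,5,6,8,9}; col 8 has {1,3,4,5,6,9}; box has {1,2,3,4,5,6,8,9} → only 7 remains.
R5C3 = 2: row 5 has {3,4,5,6,7,9}; col 3 has {1,3,4,5,6,8,9}; box has {3,4,5,6,9} → only 2 remains.
R5C9 = 1: row 5 has {2,3,4,5,6,7,9}; col 9 has {3,4,5,6,7,8,9}; box has {4,5,6,7,9} → only 1 remains.
R7C2 = 6: row 7 has {1,3,4,5,7}; col 2 has {2,3,4,5,7,9}; box has {1,2,3,4,5,7,8,9} → only 6 remains.
R7C6 = 9: row 7 has {1,3,4,5,6,7}; col 6 has {1,2,3,4,5,6,7,8}; box has {1,2,3,4,5,6,7,8} → only 9 remains.
R7C7 = 8: row 7 has {1,3,4,5,6,7,9}; col 7 has {1,2,4,5,6,7,9}; box has {1,3,4,5,6,7,9} → only 8 remains.
R7C8 = 2: row 7 has {1,3,4,5,6,7,8,9}; col 8 has {1,3,4,5,6,7,9}; box has {1,3,4,5,6,7,8,9} → only 2 remains.
R4C3 = 7: row 4 has {4,5,6,9}; col 3 has {1,2,3,4,5,6,8,9}; box has {2,3,4,5,6,9} → only 7 remains.
R4C7 = 3: row 4 has {4,5,6,7,9}; col 7 has {1,2,4,5,6,7,8,9}; box has {1,4,5,6,7,9} → only 3 remains.
R4C8 = 8: row 4 has {3,4,5,6,7,9}; col 8 has {1,2,3,4,5,6,7,9}; box has {1,3,4,5,6,7,9} → only 8 remains.
R4C9 = 2: row 4 has {3,4,5,6,7,8,9}; col 9 has {1,3,4,5,6,7,8,9}; box has {1,3,4,5,6,7,8,9} → only 2 remains.
R5C2 = 8: row 5 has {1,2,3,4,5,6,7,9}; col 2 has {2,3,4,5,6,7,9}; box has {2,3,4,5,6,7,9} → only 8 remains.
R4C2 = 1: row 4 has {2,3,4,5,6,7,8,9}; col 2 has {2,3,4,5,6,7,8,9}; box has {2,3,4,5,6,7,8,9} → only 1 remains.

917546382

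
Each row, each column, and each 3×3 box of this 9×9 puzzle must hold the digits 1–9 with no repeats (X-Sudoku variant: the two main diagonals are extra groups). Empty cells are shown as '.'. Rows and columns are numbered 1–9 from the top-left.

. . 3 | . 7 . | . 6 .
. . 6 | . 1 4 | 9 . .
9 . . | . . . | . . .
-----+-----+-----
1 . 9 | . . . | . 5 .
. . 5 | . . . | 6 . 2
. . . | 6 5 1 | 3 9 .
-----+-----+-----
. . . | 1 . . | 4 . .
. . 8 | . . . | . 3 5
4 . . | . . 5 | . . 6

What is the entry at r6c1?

7

r1c2 = 4: in row 1, 4 can only go here (every other open cell in that row sees a 4).
r4c2 = 6: in row 4, 6 can only go here (every other open cell in that row sees a 6).
r5c8 = 1: in row 5, 1 can only go here (every other open cell in that row sees a 1).
r5c4 = 4: in row 5, 4 can only go here (every other open cell in that row sees a 4).
r4c9 = 4: in row 4, 4 can only go here (every other open cell in that row sees a 4).
r3c8 = 4: in row 3, 4 can only go here (every other open cell in that row sees a 4).
r6c3 = 4: in row 6, 4 can only go here (every other open cell in that row sees a 4).
r8c5 = 4: in row 8, 4 can only go here (every other open cell in that row sees a 4).
r9c3 = 1: in column 3, 1 can only go here (every other open cell in that column sees a 1).
r8c7 = 1: in row 8, 1 can only go here (every other open cell in that row sees a 1).
r1c9 = 1: in row 1, 1 can only go here (every other open cell in that row sees a 1).
r3c2 = 1: in row 3, 1 can only go here (every other open cell in that row sees a 1).
r7c9 = 9: in column 9, 9 can only go here (every other open cell in that column sees a 9).
r5c5 = 9: in main diagonal, 9 can only go here (every other open cell in that diagonal sees a 9).
r9c2 = 9: in column 2, 9 can only go here (every other open cell in that column sees a 9).
r4c6 = 3: in anti-diagonal, 3 can only go here (every other open cell in that diagonal sees a 3).
r3c7 = 5: in anti-diagonal, 5 can only go here (every other open cell in that diagonal sees a 5).
r2c8 = 8: in anti-diagonal, 8 can only go here (every other open cell in that diagonal sees an 8).
r1c7 = 2: row 1 has {1,3,4,6,7}; col 7 has {1,3,4,5,6,9}; box has {1,4,5,6,8,9} → only 2 remains.
r6c9 = 8: in column 9, 8 can only go here (every other open cell in that column sees an 8).
r4c7 = 7: row 4 has {1,3,4,5,6,9}; col 7 has {1,2,3,4,5,6,9}; box has {1,2,3,4,5,6,8,9} → only 7 remains.
r9c7 = 8: row 9 has {1,4,5,6,9}; col 7 has {1,2,3,4,5,6,7,9}; box has {1,3,4,5,6,9} → only 8 remains.
r5c2 = 8: in column 2, 8 can only go here (every other open cell in that column sees an 8).
r5c6 = 7: row 5 has {1,2,4,5,6,8,9}; col 6 has {1,3,4,5}; box has {1,3,4,5,6,9} → only 7 remains.
r5c1 = 3: row 5 has {1,2,4,5,6,7,8,9}; col 1 has {1,4,9}; box has {1,4,5,6,8,9} → only 3 remains.
r1c1 = 8: in column 1, 8 can only go here (every other open cell in that column sees an 8).
r1c6 = 9: row 1 has {1,2,3,4,6,7,8}; col 6 has {1,3,4,5,7}; box has {1,4,7} → only 9 remains.
r4c4 = 2: row 4 has {1,3,4,5,6,7,9}; col 4 has {1,4,6}; box has {1,3,4,5,6,7,9}; main diagonal has {1,3,4,6,8,9} → only 2 remains.
r4c5 = 8: row 4 has {1,2,3,4,5,6,7,9}; col 5 has {1,4,5,7,9}; box has {1,2,3,4,5,6,7,9} → only 8 remains.
r1c4 = 5: row 1 has {1,2,3,4,6,7,8,9}; col 4 has {1,2,4,6}; box has {1,4,7,9} → only 5 remains.
r2c4 = 3: row 2 has {1,4,6,8,9}; col 4 has {1,2,4,5,6}; box has {1,4,5,7,9} → only 3 remains.
r2c9 = 7: row 2 has {1,3,4,6,8,9}; col 9 has {1,2,4,5,6,8,9}; box has {1,2,4,5,6,8,9} → only 7 remains.
r3c3 = 7: row 3 has {1,4,5,9}; col 3 has {1,3,4,5,6,8,9}; box has {1,3,4,6,8,9}; main diagonal has {1,2,3,4,6,8,9} → only 7 remains.
r3c4 = 8: row 3 has {1,4,5,7,9}; col 4 has {1,2,3,4,5,6}; box has {1,3,4,5,7,9} → only 8 remains.
r3c9 = 3: row 3 has {1,4,5,7,8,9}; col 9 has {1,2,4,5,6,7,8,9}; box has {1,2,4,5,6,7,8,9} → only 3 remains.
r7c3 = 2: row 7 has {1,4,9}; col 3 has {1,3,4,5,6,7,8,9}; box has {1,4,8,9}; anti-diagonal has {1,3,4,5,6,8,9} → only 2 remains.
r7c8 = 7: row 7 has {1,2,4,9}; col 8 has {1,3,4,5,6,8,9}; box has {1,3,4,5,6,8,9} → only 7 remains.
r8c2 = 7: row 8 has {1,3,4,5,8}; col 2 has {1,4,6,8,9}; box has {1,2,4,8,9}; anti-diagonal has {1,2,3,4,5,6,8,9} → only 7 remains.
r8c4 = 9: row 8 has {1,3,4,5,7,8}; col 4 has {1,2,3,4,5,6,8}; box has {1,4,5} → only 9 remains.
r9c4 = 7: row 9 has {1,4,5,6,8,9}; col 4 has {1,2,3,4,5,6,8,9}; box has {1,4,5,9} → only 7 remains.
r9c8 = 2: row 9 has {1,4,5,6,7,8,9}; col 8 has {1,3,4,5,6,7,8,9}; box has {1,3,4,5,6,7,8,9} → only 2 remains.
r2c2 = 5: row 2 has {1,3,4,6,7,8,9}; col 2 has {1,4,6,7,8,9}; box has {1,3,4,6,7,8,9}; main diagonal has {1,2,3,4,6,7,8,9} → only 5 remains.
r6c2 = 2: row 6 has {1,3,4,5,6,8,9}; col 2 has {1,4,5,6,7,8,9}; box has {1,3,4,5,6,8,9} → only 2 remains.
r7c2 = 3: row 7 has {1,2,4,7,9}; col 2 has {1,2,4,5,6,7,8,9}; box has {1,2,4,7,8,9} → only 3 remains.
r7c5 = 6: row 7 has {1,2,3,4,7,9}; col 5 has {1,4,5,7,8,9}; box has {1,4,5,7,9} → only 6 remains.
r7c6 = 8: row 7 has {1,2,3,4,6,7,9}; col 6 has {1,3,4,5,7,9}; box has {1,4,5,6,7,9} → only 8 remains.
r8c1 = 6: row 8 has {1,3,4,5,7,8,9}; col 1 has {1,3,4,8,9}; box has {1,2,3,4,7,8,9} → only 6 remains.
r8c6 = 2: row 8 has {1,3,4,5,6,7,8,9}; col 6 has {1,3,4,5,7,8,9}; box has {1,4,5,6,7,8,9} → only 2 remains.
r9c5 = 3: row 9 has {1,2,4,5,6,7,8,9}; col 5 has {1,4,5,6,7,8,9}; box has {1,2,4,5,6,7,8,9} → only 3 remains.
r2c1 = 2: row 2 has {1,3,4,5,6,7,8,9}; col 1 has {1,3,4,6,8,9}; box has {1,3,4,5,6,7,8,9} → only 2 remains.
r3c5 = 2: row 3 has {1,3,4,5,7,8,9}; col 5 has {1,3,4,5,6,7,8,9}; box has {1,3,4,5,7,8,9} → only 2 remains.
r3c6 = 6: row 3 has {1,2,3,4,5,7,8,9}; col 6 has {1,2,3,4,5,7,8,9}; box has {1,2,3,4,5,7,8,9} → only 6 remains.
r6c1 = 7: row 6 has {1,2,3,4,5,6,8,9}; col 1 has {1,2,3,4,6,8,9}; box has {1,2,3,4,5,6,8,9} → only 7 remains.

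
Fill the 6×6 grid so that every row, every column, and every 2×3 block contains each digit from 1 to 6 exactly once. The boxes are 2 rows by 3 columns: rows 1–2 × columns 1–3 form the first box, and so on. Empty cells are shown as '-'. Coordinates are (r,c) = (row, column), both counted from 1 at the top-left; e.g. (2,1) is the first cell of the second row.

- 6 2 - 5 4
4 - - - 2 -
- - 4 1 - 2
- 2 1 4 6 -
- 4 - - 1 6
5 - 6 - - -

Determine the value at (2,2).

(1,4) = 3: row 1 has {2,4,5,6}; col 4 has {1,4}; box has {2,4,5} → only 3 remains.
(2,4) = 6: row 2 has {2,4}; col 4 has {1,3,4}; box has {2,3,4,5} → only 6 remains.
(2,6) = 1: row 2 has {2,4,6}; col 6 has {2,4,6}; box has {2,3,4,5,6} → only 1 remains.
(3,5) = 3: row 3 has {1,2,4}; col 5 has {1,2,5,6}; box has {1,2,4,6} → only 3 remains.
(4,1) = 3: row 4 has {1,2,4,6}; col 1 has {4,5}; box has {1,2,4} → only 3 remains.
(4,6) = 5: row 4 has {1,2,3,4,6}; col 6 has {1,2,4,6}; box has {1,2,3,4,6} → only 5 remains.
(5,1) = 2: row 5 has {1,4,6}; col 1 has {3,4,5}; box has {4,5,6} → only 2 remains.
(5,3) = 3: row 5 has {1,2,4,6}; col 3 has {1,2,4,6}; box has {2,4,5,6} → only 3 remains.
(5,4) = 5: row 5 has {1,2,3,4,6}; col 4 has {1,3,4,6}; box has {1,6} → only 5 remains.
(6,2) = 1: row 6 has {5,6}; col 2 has {2,4,6}; box has {2,3,4,5,6} → only 1 remains.
(6,4) = 2: row 6 has {1,5,6}; col 4 has {1,3,4,5,6}; box has {1,5,6} → only 2 remains.
(6,5) = 4: row 6 has {1,2,5,6}; col 5 has {1,2,3,5,6}; box has {1,2,5,6} → only 4 remains.
(6,6) = 3: row 6 has {1,2,4,5,6}; col 6 has {1,2,4,5,6}; box has {1,2,4,5,6} → only 3 remains.
(1,1) = 1: row 1 has {2,3,4,5,6}; col 1 has {2,3,4,5}; box has {2,4,6} → only 1 remains.
(2,3) = 5: row 2 has {1,2,4,6}; col 3 has {1,2,3,4,6}; box has {1,2,4,6} → only 5 remains.
(3,1) = 6: row 3 has {1,2,3,4}; col 1 has {1,2,3,4,5}; box has {1,2,3,4} → only 6 remains.
(3,2) = 5: row 3 has {1,2,3,4,6}; col 2 has {1,2,4,6}; box has {1,2,3,4,6} → only 5 remains.
(2,2) = 3: row 2 has {1,2,4,5,6}; col 2 has {1,2,4,5,6}; box has {1,2,4,5,6} → only 3 remains.

3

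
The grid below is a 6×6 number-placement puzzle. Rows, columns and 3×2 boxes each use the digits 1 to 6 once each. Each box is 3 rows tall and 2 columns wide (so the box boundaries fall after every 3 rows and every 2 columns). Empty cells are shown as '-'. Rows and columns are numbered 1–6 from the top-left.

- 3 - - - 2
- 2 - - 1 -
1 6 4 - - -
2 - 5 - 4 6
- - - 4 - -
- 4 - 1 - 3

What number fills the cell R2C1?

5

R3C6 = 5: row 3 has {1,4,6}; col 6 has {2,3,6}; box has {1,2} → only 5 remains.
R4C2 = 1: row 4 has {2,4,5,6}; col 2 has {2,3,4,6}; box has {2,4} → only 1 remains.
R4C4 = 3: row 4 has {1,2,4,5,6}; col 4 has {1,4}; box has {1,4,5} → only 3 remains.
R5C2 = 5: row 5 has {4}; col 2 has {1,2,3,4,6}; box has {1,2,4} → only 5 remains.
R5C5 = 2: row 5 has {4,5}; col 5 has {1,4}; box has {3,4,6} → only 2 remains.
R5C6 = 1: row 5 has {2,4,5}; col 6 has {2,3,5,6}; box has {2,3,4,6} → only 1 remains.
R6C1 = 6: row 6 has {1,3,4}; col 1 has {1,2}; box has {1,2,4,5} → only 6 remains.
R6C3 = 2: row 6 has {1,3,4,6}; col 3 has {4,5}; box has {1,3,4,5} → only 2 remains.
R6C5 = 5: row 6 has {1,2,3,4,6}; col 5 has {1,2,4}; box has {1,2,3,4,6} → only 5 remains.
R1C5 = 6: row 1 has {2,3}; col 5 has {1,2,4,5}; box has {1,2,5} → only 6 remains.
R2C6 = 4: row 2 has {1,2}; col 6 has {1,2,3,5,6}; box has {1,2,5,6} → only 4 remains.
R3C4 = 2: row 3 has {1,4,5,6}; col 4 has {1,3,4}; box has {4} → only 2 remains.
R3C5 = 3: row 3 has {1,2,4,5,6}; col 5 has {1,2,4,5,6}; box has {1,2,4,5,6} → only 3 remains.
R5C1 = 3: row 5 has {1,2,4,5}; col 1 has {1,2,6}; box has {1,2,4,5,6} → only 3 remains.
R5C3 = 6: row 5 has {1,2,3,4,5}; col 3 has {2,4,5}; box has {1,2,3,4,5} → only 6 remains.
R1C3 = 1: row 1 has {2,3,6}; col 3 has {2,4,5,6}; box has {2,4} → only 1 remains.
R1C4 = 5: row 1 has {1,2,3,6}; col 4 has {1,2,3,4}; box has {1,2,4} → only 5 remains.
R2C1 = 5: row 2 has {1,2,4}; col 1 has {1,2,3,6}; box has {1,2,3,6} → only 5 remains.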